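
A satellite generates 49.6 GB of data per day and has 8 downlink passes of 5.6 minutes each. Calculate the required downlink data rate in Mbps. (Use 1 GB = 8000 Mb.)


total contact time = 8 * 5.6 * 60 = 2688.0000 s
data = 49.6 GB = 396800.0000 Mb
rate = 396800.0000 / 2688.0000 = 147.6190 Mbps

147.6190 Mbps


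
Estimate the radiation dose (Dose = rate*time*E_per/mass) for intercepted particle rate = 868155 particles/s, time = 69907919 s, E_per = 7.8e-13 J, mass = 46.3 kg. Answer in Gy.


Total energy deposited = rate * time * E_per
  = 868155 * 69907919 * 7.8e-13 = 47.3389 J
Dose = E_total / mass = 47.3389 / 46.3
Dose = 1.0224 Gy

1.0224 Gy


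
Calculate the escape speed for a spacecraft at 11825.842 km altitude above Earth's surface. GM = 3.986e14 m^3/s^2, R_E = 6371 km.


r = 6371.0 + 11825.842 = 18196.8420 km = 1.8196842e+07 m
v_esc = sqrt(2*mu/r) = sqrt(2*3.986e14 / 1.8196842e+07)
v_esc = 6618.8972 m/s = 6.6189 km/s

6.6189 km/s


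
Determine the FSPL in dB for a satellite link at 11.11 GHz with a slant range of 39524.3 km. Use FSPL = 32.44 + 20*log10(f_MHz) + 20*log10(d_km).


f = 11.11 GHz = 11110.0000 MHz
d = 39524.3 km
FSPL = 32.44 + 20*log10(11110.0000) + 20*log10(39524.3)
FSPL = 32.44 + 80.9143 + 91.9373
FSPL = 205.2916 dB

205.2916 dB


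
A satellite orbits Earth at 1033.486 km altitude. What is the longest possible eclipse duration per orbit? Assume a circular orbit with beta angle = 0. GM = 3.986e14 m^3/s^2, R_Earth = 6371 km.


r = 7404.4860 km
T = 105.6823 min
Eclipse fraction = arcsin(R_E/r)/pi = arcsin(6371.0000/7404.4860)/pi
= arcsin(0.8604243)/pi = 0.3298015
Eclipse duration = 0.3298015 * 105.6823 = 34.8542 min

34.8542 minutes


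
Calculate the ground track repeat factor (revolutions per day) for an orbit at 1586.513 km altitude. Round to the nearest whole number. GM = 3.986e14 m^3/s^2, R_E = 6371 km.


r = 7.957513e+06 m
T = 2*pi*sqrt(r^3/mu) = 7064.4321 s = 117.7405 min
revs/day = 1440 / 117.7405 = 12.2303
Rounded: 12 revolutions per day

12 revolutions per day


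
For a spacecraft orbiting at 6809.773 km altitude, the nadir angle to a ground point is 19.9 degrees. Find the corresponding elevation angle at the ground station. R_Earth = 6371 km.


r = R_E + alt = 13180.7730 km
Law of sines in the satellite / Earth-center / ground-point triangle:
  sin(nadir)/R_E = sin(90 + el)/r  =>  cos(el) = (r/R_E)*sin(nadir)
cos(el) = (13180.7730 / 6371.0000) * sin(19.9 deg) = 0.7042012
el = arccos(0.7042012) = 45.2350 deg
(Earth-central angle = 90 - nadir - el = 24.8650 deg)

45.2350 degrees


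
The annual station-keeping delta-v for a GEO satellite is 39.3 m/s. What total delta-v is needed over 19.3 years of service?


dV = rate * years = 39.3 * 19.3
dV = 758.4900 m/s

758.4900 m/s


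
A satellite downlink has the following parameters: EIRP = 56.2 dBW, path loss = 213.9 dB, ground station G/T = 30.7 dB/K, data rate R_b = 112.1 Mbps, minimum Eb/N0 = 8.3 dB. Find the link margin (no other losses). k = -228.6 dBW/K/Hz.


C/N0 = EIRP - FSPL + G/T - k = 56.2 - 213.9 + 30.7 - (-228.6)
C/N0 = 101.6000 dB-Hz
R_b = 112.1 Mbps = 1.121e+08 bps -> 10*log10(R_b) = 80.4961 dB-Hz
Eb/N0 = C/N0 - 10*log10(R_b) = 101.6000 - 80.4961 = 21.1039 dB
Margin = Eb/N0 - Eb/N0_req = 21.1039 - 8.3 = 12.8039 dB (link closes)

12.8039 dB


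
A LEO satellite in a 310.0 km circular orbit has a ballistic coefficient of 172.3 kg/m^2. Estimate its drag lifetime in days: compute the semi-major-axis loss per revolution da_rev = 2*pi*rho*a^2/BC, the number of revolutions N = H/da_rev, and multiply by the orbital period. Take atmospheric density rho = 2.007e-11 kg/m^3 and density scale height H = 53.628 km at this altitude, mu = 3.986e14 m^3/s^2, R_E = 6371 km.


a = R_E + alt = 6681.0000 km = 6.681e+06 m
da_rev = 2*pi*rho*a^2/BC = 2*pi*2.007e-11*(6.681e+06)^2/172.3 = 32.668178 m per revolution
N = H/da_rev = 53628.0000 m / 32.668178 m = 1641.5975 revolutions
P = 2*pi*sqrt(a^3/mu) = 5434.6731 s
lifetime = N*P = 1641.5975 * 5434.6731 = 8.9215461e+06 s = 103.2586 days

103.2586 days


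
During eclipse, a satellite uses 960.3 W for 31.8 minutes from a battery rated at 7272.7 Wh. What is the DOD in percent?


E_used = P * t / 60 = 960.3 * 31.8 / 60 = 508.9590 Wh
DOD = E_used / E_total * 100 = 508.9590 / 7272.7 * 100
DOD = 6.9982 %

6.9982 %


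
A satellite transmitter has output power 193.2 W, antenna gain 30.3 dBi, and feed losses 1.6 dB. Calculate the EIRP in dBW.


Pt = 193.2 W = 22.8601 dBW
EIRP = Pt_dBW + Gt - losses = 22.8601 + 30.3 - 1.6 = 51.5601 dBW

51.5601 dBW


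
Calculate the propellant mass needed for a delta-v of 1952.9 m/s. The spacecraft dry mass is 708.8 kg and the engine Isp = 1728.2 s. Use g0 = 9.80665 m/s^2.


ve = Isp * g0 = 1728.2 * 9.80665 = 16947.852530 m/s
mass ratio = exp(dv/ve) = exp(1952.9/16947.852530) = 1.12213143
m_prop = m_dry * (mr - 1) = 708.8 * (1.12213143 - 1)
m_prop = 86.5668 kg

86.5668 kg


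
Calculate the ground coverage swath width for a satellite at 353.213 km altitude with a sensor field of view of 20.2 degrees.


FOV = 20.2 deg = 0.3525565 rad
swath = 2 * alt * tan(FOV/2) = 2 * 353.213 * tan(0.1762783)
swath = 2 * 353.213 * 0.1781271
swath = 125.8336 km

125.8336 km


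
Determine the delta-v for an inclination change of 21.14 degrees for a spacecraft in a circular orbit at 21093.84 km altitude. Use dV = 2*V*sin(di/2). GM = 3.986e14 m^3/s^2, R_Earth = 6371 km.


r = 27464.8400 km = 2.746484e+07 m
V = sqrt(mu/r) = 3809.6064 m/s
di = 21.14 deg = 0.3689626 rad
dV = 2*V*sin(di/2) = 2*3809.6064*sin(0.1844813)
dV = 1397.6430 m/s = 1.3976 km/s

1.3976 km/s


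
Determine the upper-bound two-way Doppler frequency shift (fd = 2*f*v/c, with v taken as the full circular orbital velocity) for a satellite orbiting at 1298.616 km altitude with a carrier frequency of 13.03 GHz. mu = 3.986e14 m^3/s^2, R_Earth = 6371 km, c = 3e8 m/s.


r = 7.669616e+06 m
v = sqrt(mu/r) = 7209.1131 m/s (worst-case radial velocity)
f = 13.03 GHz = 1.303e+10 Hz
fd = 2*f*v/c = 2*1.303e+10*7209.1131/3.0e+08
fd = 626231.6217 Hz

626231.6217 Hz


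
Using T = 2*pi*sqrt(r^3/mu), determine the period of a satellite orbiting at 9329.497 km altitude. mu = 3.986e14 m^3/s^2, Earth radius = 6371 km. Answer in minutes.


r = 15700.4970 km = 1.5700497e+07 m
T = 2*pi*sqrt(r^3/mu) = 2*pi*sqrt(3.8702605e+21 / 3.986e14)
T = 19578.5859 s = 326.3098 min

326.3098 minutes


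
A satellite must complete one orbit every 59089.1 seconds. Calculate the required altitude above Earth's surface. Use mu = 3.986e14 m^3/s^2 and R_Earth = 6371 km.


T = 59089.1 s
r = (mu*T^2/(4*pi^2))^(1/3) = (3.986e14 * 59089.1^2 / (4*pi^2))^(1/3)
r = 3.2789196e+07 m = 32789.1961 km
alt = r - R_E = 32789.1961 - 6371 = 26418.1961 km

26418.1961 km


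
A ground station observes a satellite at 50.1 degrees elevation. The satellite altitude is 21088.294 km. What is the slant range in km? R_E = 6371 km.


h = 21088.294 km, el = 50.1 deg
d = -R_E*sin(el) + sqrt((R_E*sin(el))^2 + 2*R_E*h + h^2)
d = -6371.0000*sin(0.87441) + sqrt((6371.0000*0.7671652)^2 + 2*6371.0000*21088.294 + 21088.294^2)
d = 22265.8788 km

22265.8788 km


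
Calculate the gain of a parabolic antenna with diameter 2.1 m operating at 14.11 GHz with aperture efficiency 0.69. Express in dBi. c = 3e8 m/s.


lambda = c/f = 3e8 / 1.411e+10 = 0.02126152 m
G = eta*(pi*D/lambda)^2 = 0.69*(pi*2.1/0.02126152)^2
G = 66435.3066 (linear)
G = 10*log10(66435.3066) = 48.2240 dBi

48.2240 dBi


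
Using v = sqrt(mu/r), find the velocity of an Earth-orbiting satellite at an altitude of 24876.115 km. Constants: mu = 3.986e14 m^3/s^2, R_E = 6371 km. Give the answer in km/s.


r = R_E + alt = 6371.0 + 24876.115 = 31247.1150 km = 3.1247115e+07 m
v = sqrt(mu/r) = sqrt(3.986e14 / 3.1247115e+07) = 3571.6072 m/s = 3.5716 km/s

3.5716 km/s


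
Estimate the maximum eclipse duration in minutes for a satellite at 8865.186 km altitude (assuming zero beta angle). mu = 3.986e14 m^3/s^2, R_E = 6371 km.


r = 15236.1860 km
T = 311.9424 min
Eclipse fraction = arcsin(R_E/r)/pi = arcsin(6371.0000/15236.1860)/pi
= arcsin(0.4181493)/pi = 0.1373211
Eclipse duration = 0.1373211 * 311.9424 = 42.8363 min

42.8363 minutes


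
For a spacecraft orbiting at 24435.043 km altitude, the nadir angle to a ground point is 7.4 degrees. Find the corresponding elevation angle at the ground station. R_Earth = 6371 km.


r = R_E + alt = 30806.0430 km
Law of sines in the satellite / Earth-center / ground-point triangle:
  sin(nadir)/R_E = sin(90 + el)/r  =>  cos(el) = (r/R_E)*sin(nadir)
cos(el) = (30806.0430 / 6371.0000) * sin(7.4 deg) = 0.6227724
el = arccos(0.6227724) = 51.4811 deg
(Earth-central angle = 90 - nadir - el = 31.1189 deg)

51.4811 degrees


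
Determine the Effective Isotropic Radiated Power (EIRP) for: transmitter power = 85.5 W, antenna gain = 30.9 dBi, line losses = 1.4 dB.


Pt = 85.5 W = 19.3197 dBW
EIRP = Pt_dBW + Gt - losses = 19.3197 + 30.9 - 1.4 = 48.8197 dBW

48.8197 dBW


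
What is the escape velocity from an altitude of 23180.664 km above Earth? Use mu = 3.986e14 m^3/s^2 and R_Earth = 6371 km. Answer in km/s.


r = 6371.0 + 23180.664 = 29551.6640 km = 2.9551664e+07 m
v_esc = sqrt(2*mu/r) = sqrt(2*3.986e14 / 2.9551664e+07)
v_esc = 5193.8891 m/s = 5.1939 km/s

5.1939 km/s


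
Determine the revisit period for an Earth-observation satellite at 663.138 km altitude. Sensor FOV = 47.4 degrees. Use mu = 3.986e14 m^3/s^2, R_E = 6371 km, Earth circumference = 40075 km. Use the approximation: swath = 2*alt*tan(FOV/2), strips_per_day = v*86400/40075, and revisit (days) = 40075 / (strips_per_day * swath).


swath = 2*663.138*tan(0.413643) = 582.1945 km
v = sqrt(mu/r) = 7527.7156 m/s = 7.5277 km/s
strips/day = v*86400/40075 = 7.5277*86400/40075 = 16.2294
coverage/day = strips * swath = 16.2294 * 582.1945 = 9448.6875 km
revisit = 40075 / 9448.6875 = 4.2413 days

4.2413 days


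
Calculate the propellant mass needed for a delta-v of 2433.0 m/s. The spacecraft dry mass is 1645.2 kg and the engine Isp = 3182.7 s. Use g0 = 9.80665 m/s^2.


ve = Isp * g0 = 3182.7 * 9.80665 = 31211.624955 m/s
mass ratio = exp(dv/ve) = exp(2433.0/31211.624955) = 1.08107047
m_prop = m_dry * (mr - 1) = 1645.2 * (1.08107047 - 1)
m_prop = 133.3771 kg

133.3771 kg


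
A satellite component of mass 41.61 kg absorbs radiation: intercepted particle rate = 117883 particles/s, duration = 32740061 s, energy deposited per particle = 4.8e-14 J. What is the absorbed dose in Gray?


Total energy deposited = rate * time * E_per
  = 117883 * 32740061 * 4.8e-14 = 0.1852558 J
Dose = E_total / mass = 0.1852558 / 41.61
Dose = 0.004452195 Gy

0.0045 Gy


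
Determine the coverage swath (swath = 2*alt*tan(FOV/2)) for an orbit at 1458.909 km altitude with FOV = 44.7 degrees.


FOV = 44.7 deg = 0.7801622 rad
swath = 2 * alt * tan(FOV/2) = 2 * 1458.909 * tan(0.3900811)
swath = 2 * 1458.909 * 0.4111497
swath = 1199.6600 km

1199.6600 km


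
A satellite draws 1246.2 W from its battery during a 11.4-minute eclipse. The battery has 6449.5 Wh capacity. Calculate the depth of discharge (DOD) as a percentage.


E_used = P * t / 60 = 1246.2 * 11.4 / 60 = 236.7780 Wh
DOD = E_used / E_total * 100 = 236.7780 / 6449.5 * 100
DOD = 3.6713 %

3.6713 %


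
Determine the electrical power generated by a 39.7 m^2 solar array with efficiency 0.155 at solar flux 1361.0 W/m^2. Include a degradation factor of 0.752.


P = area * eta * S * degradation
P = 39.7 * 0.155 * 1361.0 * 0.752
P = 6297.9350 W

6297.9350 W


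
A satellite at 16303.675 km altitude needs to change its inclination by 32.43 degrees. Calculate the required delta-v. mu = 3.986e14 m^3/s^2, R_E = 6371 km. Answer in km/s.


r = 22674.6750 km = 2.2674675e+07 m
V = sqrt(mu/r) = 4192.7417 m/s
di = 32.43 deg = 0.5660103 rad
dV = 2*V*sin(di/2) = 2*4192.7417*sin(0.2830051)
dV = 2341.5834 m/s = 2.3416 km/s

2.3416 km/s


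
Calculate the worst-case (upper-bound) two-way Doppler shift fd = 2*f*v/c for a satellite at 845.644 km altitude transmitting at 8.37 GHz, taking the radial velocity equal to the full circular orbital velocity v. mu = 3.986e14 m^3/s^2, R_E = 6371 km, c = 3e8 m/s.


r = 7.216644e+06 m
v = sqrt(mu/r) = 7431.9197 m/s (worst-case radial velocity)
f = 8.37 GHz = 8.37e+09 Hz
fd = 2*f*v/c = 2*8.37e+09*7431.9197/3.0e+08
fd = 414701.1170 Hz

414701.1170 Hz


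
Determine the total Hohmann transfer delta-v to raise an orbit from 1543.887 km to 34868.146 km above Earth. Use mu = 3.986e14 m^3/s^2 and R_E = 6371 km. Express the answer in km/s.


r1 = 7914.8870 km = 7.914887e+06 m
r2 = 41239.1460 km = 4.1239146e+07 m
dv1 = sqrt(mu/r1)*(sqrt(2*r2/(r1+r2)) - 1) = 2096.0274 m/s
dv2 = sqrt(mu/r2)*(1 - sqrt(2*r1/(r1+r2))) = 1344.6540 m/s
total dv = |dv1| + |dv2| = 2096.0274 + 1344.6540 = 3440.6814 m/s = 3.4407 km/s

3.4407 km/s


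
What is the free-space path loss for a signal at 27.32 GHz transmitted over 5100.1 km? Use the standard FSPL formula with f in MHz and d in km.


f = 27.32 GHz = 27320.0000 MHz
d = 5100.1 km
FSPL = 32.44 + 20*log10(27320.0000) + 20*log10(5100.1)
FSPL = 32.44 + 88.7296 + 74.1516
FSPL = 195.3212 dB

195.3212 dB


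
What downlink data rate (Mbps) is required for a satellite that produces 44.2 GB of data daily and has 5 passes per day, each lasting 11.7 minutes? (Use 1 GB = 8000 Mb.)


total contact time = 5 * 11.7 * 60 = 3510.0000 s
data = 44.2 GB = 353600.0000 Mb
rate = 353600.0000 / 3510.0000 = 100.7407 Mbps

100.7407 Mbps


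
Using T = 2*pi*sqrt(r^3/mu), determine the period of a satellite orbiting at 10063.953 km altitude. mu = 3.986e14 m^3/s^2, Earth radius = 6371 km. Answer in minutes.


r = 16434.9530 km = 1.6434953e+07 m
T = 2*pi*sqrt(r^3/mu) = 2*pi*sqrt(4.439207e+21 / 3.986e14)
T = 20968.3338 s = 349.4722 min

349.4722 minutes


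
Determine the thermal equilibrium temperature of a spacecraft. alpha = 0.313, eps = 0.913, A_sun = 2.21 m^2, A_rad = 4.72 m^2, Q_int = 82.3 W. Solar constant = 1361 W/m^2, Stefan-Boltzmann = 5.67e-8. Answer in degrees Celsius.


Numerator = alpha*S*A_sun + Q_int = 0.313*1361*2.21 + 82.3 = 1023.7445 W
Denominator = eps*sigma*A_rad = 0.913*5.67e-8*4.72 = 2.4434071e-07 W/K^4
T^4 = 4.1898238e+09 K^4
T = 254.4186 K = -18.7314 C

-18.7314 degrees Celsius


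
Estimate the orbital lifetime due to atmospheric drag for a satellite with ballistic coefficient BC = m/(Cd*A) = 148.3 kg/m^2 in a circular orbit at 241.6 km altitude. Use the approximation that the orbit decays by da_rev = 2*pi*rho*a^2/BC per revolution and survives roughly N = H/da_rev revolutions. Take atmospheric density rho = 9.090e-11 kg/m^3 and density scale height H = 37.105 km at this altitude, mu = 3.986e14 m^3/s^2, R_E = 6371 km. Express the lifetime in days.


a = R_E + alt = 6612.6000 km = 6.6126e+06 m
da_rev = 2*pi*rho*a^2/BC = 2*pi*9.090e-11*(6.6126e+06)^2/148.3 = 168.401946 m per revolution
N = H/da_rev = 37105.0000 m / 168.401946 m = 220.3359 revolutions
P = 2*pi*sqrt(a^3/mu) = 5351.4269 s
lifetime = N*P = 220.3359 * 5351.4269 = 1.1791116e+06 s = 13.6471 days

13.6471 days


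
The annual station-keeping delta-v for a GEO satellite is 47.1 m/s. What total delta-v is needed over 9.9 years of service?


dV = rate * years = 47.1 * 9.9
dV = 466.2900 m/s

466.2900 m/s


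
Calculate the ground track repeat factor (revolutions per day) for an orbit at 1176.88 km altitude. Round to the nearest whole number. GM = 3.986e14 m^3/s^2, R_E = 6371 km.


r = 7.54788e+06 m
T = 2*pi*sqrt(r^3/mu) = 6526.0245 s = 108.7671 min
revs/day = 1440 / 108.7671 = 13.2393
Rounded: 13 revolutions per day

13 revolutions per day


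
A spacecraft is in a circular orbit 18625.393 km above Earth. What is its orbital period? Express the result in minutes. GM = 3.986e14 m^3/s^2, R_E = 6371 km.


r = 24996.3930 km = 2.4996393e+07 m
T = 2*pi*sqrt(r^3/mu) = 2*pi*sqrt(1.5618238e+22 / 3.986e14)
T = 39330.2980 s = 655.5050 min

655.5050 minutes


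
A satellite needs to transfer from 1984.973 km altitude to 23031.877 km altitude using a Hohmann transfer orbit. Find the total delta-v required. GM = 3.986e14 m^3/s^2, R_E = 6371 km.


r1 = 8355.9730 km = 8.355973e+06 m
r2 = 29402.8770 km = 2.9402877e+07 m
dv1 = sqrt(mu/r1)*(sqrt(2*r2/(r1+r2)) - 1) = 1712.5809 m/s
dv2 = sqrt(mu/r2)*(1 - sqrt(2*r1/(r1+r2))) = 1232.4124 m/s
total dv = |dv1| + |dv2| = 1712.5809 + 1232.4124 = 2944.9933 m/s = 2.9450 km/s

2.9450 km/s


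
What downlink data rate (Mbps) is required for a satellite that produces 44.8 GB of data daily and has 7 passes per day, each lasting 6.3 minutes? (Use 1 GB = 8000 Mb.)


total contact time = 7 * 6.3 * 60 = 2646.0000 s
data = 44.8 GB = 358400.0000 Mb
rate = 358400.0000 / 2646.0000 = 135.4497 Mbps

135.4497 Mbps


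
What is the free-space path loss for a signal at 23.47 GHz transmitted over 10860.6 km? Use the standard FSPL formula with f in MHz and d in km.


f = 23.47 GHz = 23470.0000 MHz
d = 10860.6 km
FSPL = 32.44 + 20*log10(23470.0000) + 20*log10(10860.6)
FSPL = 32.44 + 87.4103 + 80.7171
FSPL = 200.5673 dB

200.5673 dB


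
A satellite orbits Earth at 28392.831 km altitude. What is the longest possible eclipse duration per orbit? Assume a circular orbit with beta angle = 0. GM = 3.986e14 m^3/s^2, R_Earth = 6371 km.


r = 34763.8310 km
T = 1075.1063 min
Eclipse fraction = arcsin(R_E/r)/pi = arcsin(6371.0000/34763.8310)/pi
= arcsin(0.1832652)/pi = 0.0586667
Eclipse duration = 0.0586667 * 1075.1063 = 63.0729 min

63.0729 minutes


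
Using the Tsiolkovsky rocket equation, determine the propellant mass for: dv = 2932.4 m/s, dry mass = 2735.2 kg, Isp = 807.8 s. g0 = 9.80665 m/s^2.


ve = Isp * g0 = 807.8 * 9.80665 = 7921.811870 m/s
mass ratio = exp(dv/ve) = exp(2932.4/7921.811870) = 1.44797762
m_prop = m_dry * (mr - 1) = 2735.2 * (1.44797762 - 1)
m_prop = 1225.3084 kg

1225.3084 kg


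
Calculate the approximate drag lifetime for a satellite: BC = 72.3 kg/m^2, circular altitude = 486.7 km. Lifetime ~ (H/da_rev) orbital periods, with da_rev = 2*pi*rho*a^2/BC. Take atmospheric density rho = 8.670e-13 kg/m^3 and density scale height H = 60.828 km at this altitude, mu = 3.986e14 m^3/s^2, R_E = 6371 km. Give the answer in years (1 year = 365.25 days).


a = R_E + alt = 6857.7000 km = 6.8577e+06 m
da_rev = 2*pi*rho*a^2/BC = 2*pi*8.670e-13*(6.8577e+06)^2/72.3 = 3.543379 m per revolution
N = H/da_rev = 60828.0000 m / 3.543379 m = 17166.6639 revolutions
P = 2*pi*sqrt(a^3/mu) = 5651.6980 s
lifetime = N*P = 17166.6639 * 5651.6980 = 9.7020799e+07 s = 1122.9259 days
years = 1122.9259 / 365.25 = 3.0744 years

3.0744 years


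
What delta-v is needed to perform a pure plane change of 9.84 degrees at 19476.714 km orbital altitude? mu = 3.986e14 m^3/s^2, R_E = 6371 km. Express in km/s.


r = 25847.7140 km = 2.5847714e+07 m
V = sqrt(mu/r) = 3926.9699 m/s
di = 9.84 deg = 0.1717404 rad
dV = 2*V*sin(di/2) = 2*3926.9699*sin(0.0858702)
dV = 673.5909 m/s = 0.6735909 km/s

0.6736 km/s


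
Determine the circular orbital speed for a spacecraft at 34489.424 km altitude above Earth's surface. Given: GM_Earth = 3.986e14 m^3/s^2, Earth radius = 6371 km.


r = R_E + alt = 6371.0 + 34489.424 = 40860.4240 km = 4.0860424e+07 m
v = sqrt(mu/r) = sqrt(3.986e14 / 4.0860424e+07) = 3123.3253 m/s = 3.1233 km/s

3.1233 km/s


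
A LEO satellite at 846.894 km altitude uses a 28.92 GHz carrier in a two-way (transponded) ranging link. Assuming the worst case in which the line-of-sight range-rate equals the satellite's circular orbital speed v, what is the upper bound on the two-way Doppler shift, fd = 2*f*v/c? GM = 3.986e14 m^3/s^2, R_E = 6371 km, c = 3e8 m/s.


r = 7.217894e+06 m
v = sqrt(mu/r) = 7431.2761 m/s (worst-case radial velocity)
f = 28.92 GHz = 2.892e+10 Hz
fd = 2*f*v/c = 2*2.892e+10*7431.2761/3.0e+08
fd = 1.43275e+06 Hz

1.4328e+06 Hz


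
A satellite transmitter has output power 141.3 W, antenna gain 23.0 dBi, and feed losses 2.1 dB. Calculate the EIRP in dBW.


Pt = 141.3 W = 21.5014 dBW
EIRP = Pt_dBW + Gt - losses = 21.5014 + 23.0 - 2.1 = 42.4014 dBW

42.4014 dBW


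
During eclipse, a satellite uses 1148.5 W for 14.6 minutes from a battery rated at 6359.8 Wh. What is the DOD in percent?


E_used = P * t / 60 = 1148.5 * 14.6 / 60 = 279.4683 Wh
DOD = E_used / E_total * 100 = 279.4683 / 6359.8 * 100
DOD = 4.3943 %

4.3943 %


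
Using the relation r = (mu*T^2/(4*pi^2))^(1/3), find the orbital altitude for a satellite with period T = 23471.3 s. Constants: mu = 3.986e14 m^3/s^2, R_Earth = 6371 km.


T = 23471.3 s
r = (mu*T^2/(4*pi^2))^(1/3) = (3.986e14 * 23471.3^2 / (4*pi^2))^(1/3)
r = 1.7718105e+07 m = 17718.1055 km
alt = r - R_E = 17718.1055 - 6371 = 11347.1055 km

11347.1055 km


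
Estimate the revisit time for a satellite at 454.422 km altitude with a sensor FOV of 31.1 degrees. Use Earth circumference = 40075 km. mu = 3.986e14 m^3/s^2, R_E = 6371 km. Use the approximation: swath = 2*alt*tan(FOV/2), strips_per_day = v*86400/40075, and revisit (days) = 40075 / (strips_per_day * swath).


swath = 2*454.422*tan(0.2713987) = 252.8991 km
v = sqrt(mu/r) = 7641.9447 m/s = 7.6419 km/s
strips/day = v*86400/40075 = 7.6419*86400/40075 = 16.4757
coverage/day = strips * swath = 16.4757 * 252.8991 = 4166.6914 km
revisit = 40075 / 4166.6914 = 9.6179 days

9.6179 days


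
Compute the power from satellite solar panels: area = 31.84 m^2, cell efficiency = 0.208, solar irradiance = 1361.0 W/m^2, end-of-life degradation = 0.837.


P = area * eta * S * degradation
P = 31.84 * 0.208 * 1361.0 * 0.837
P = 7544.3178 W

7544.3178 W


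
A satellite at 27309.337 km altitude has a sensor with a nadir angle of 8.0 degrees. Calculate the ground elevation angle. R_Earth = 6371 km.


r = R_E + alt = 33680.3370 km
Law of sines in the satellite / Earth-center / ground-point triangle:
  sin(nadir)/R_E = sin(90 + el)/r  =>  cos(el) = (r/R_E)*sin(nadir)
cos(el) = (33680.3370 / 6371.0000) * sin(8.0 deg) = 0.7357396
el = arccos(0.7357396) = 42.6303 deg
(Earth-central angle = 90 - nadir - el = 39.3697 deg)

42.6303 degrees


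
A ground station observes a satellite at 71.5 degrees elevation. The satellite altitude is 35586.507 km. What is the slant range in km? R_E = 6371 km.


h = 35586.507 km, el = 71.5 deg
d = -R_E*sin(el) + sqrt((R_E*sin(el))^2 + 2*R_E*h + h^2)
d = -6371.0000*sin(1.2479) + sqrt((6371.0000*0.9483237)^2 + 2*6371.0000*35586.507 + 35586.507^2)
d = 35867.0088 km

35867.0088 km


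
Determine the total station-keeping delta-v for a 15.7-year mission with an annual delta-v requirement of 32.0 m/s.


dV = rate * years = 32.0 * 15.7
dV = 502.4000 m/s

502.4000 m/s


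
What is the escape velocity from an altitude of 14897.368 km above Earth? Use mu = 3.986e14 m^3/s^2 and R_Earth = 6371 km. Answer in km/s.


r = 6371.0 + 14897.368 = 21268.3680 km = 2.1268368e+07 m
v_esc = sqrt(2*mu/r) = sqrt(2*3.986e14 / 2.1268368e+07)
v_esc = 6122.3276 m/s = 6.1223 km/s

6.1223 km/s


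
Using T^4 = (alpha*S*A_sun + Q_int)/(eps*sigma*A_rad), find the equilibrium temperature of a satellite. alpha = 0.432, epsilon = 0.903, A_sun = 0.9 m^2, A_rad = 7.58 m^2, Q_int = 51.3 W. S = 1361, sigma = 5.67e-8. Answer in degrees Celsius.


Numerator = alpha*S*A_sun + Q_int = 0.432*1361*0.9 + 51.3 = 580.4568 W
Denominator = eps*sigma*A_rad = 0.903*5.67e-8*7.58 = 3.8809676e-07 W/K^4
T^4 = 1.4956497e+09 K^4
T = 196.6561 K = -76.4939 C

-76.4939 degrees Celsius


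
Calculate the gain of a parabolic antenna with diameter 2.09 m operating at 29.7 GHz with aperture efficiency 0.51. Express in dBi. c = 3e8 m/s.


lambda = c/f = 3e8 / 2.97e+10 = 0.01010101 m
G = eta*(pi*D/lambda)^2 = 0.51*(pi*2.09/0.01010101)^2
G = 215492.8589 (linear)
G = 10*log10(215492.8589) = 53.3343 dBi

53.3343 dBi


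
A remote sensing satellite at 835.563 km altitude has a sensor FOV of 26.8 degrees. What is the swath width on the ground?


FOV = 26.8 deg = 0.4677482 rad
swath = 2 * alt * tan(FOV/2) = 2 * 835.563 * tan(0.2338741)
swath = 2 * 835.563 * 0.2382336
swath = 398.1184 km

398.1184 km


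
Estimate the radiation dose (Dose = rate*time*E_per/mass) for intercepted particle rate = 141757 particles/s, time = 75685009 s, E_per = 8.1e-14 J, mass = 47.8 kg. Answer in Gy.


Total energy deposited = rate * time * E_per
  = 141757 * 75685009 * 8.1e-14 = 0.8690393 J
Dose = E_total / mass = 0.8690393 / 47.8
Dose = 0.01818074 Gy

0.0182 Gy


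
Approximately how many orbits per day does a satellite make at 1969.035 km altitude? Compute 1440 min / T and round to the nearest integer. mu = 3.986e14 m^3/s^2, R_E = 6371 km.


r = 8.340035e+06 m
T = 2*pi*sqrt(r^3/mu) = 7579.8922 s = 126.3315 min
revs/day = 1440 / 126.3315 = 11.3986
Rounded: 11 revolutions per day

11 revolutions per day


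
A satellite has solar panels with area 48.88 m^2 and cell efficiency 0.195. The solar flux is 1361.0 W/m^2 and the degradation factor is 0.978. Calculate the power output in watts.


P = area * eta * S * degradation
P = 48.88 * 0.195 * 1361.0 * 0.978
P = 12687.1124 W

12687.1124 W


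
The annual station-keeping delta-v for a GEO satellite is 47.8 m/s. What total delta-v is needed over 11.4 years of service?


dV = rate * years = 47.8 * 11.4
dV = 544.9200 m/s

544.9200 m/s


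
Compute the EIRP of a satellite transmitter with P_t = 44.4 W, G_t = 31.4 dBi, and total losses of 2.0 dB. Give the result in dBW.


Pt = 44.4 W = 16.4738 dBW
EIRP = Pt_dBW + Gt - losses = 16.4738 + 31.4 - 2.0 = 45.8738 dBW

45.8738 dBW


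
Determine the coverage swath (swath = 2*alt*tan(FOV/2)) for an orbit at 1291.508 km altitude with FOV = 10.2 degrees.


FOV = 10.2 deg = 0.1780236 rad
swath = 2 * alt * tan(FOV/2) = 2 * 1291.508 * tan(0.08901179)
swath = 2 * 1291.508 * 0.08924762
swath = 230.5280 km

230.5280 km


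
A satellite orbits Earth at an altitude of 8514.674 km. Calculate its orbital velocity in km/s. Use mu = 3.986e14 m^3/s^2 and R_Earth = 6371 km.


r = R_E + alt = 6371.0 + 8514.674 = 14885.6740 km = 1.4885674e+07 m
v = sqrt(mu/r) = sqrt(3.986e14 / 1.4885674e+07) = 5174.6907 m/s = 5.1747 km/s

5.1747 km/s


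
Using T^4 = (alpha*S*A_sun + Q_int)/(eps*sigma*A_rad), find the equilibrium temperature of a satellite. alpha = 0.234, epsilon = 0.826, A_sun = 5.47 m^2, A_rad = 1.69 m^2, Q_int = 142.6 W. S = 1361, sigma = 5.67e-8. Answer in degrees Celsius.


Numerator = alpha*S*A_sun + Q_int = 0.234*1361*5.47 + 142.6 = 1884.6528 W
Denominator = eps*sigma*A_rad = 0.826*5.67e-8*1.69 = 7.9149798e-08 W/K^4
T^4 = 2.3811214e+10 K^4
T = 392.8216 K = 119.6716 C

119.6716 degrees Celsius


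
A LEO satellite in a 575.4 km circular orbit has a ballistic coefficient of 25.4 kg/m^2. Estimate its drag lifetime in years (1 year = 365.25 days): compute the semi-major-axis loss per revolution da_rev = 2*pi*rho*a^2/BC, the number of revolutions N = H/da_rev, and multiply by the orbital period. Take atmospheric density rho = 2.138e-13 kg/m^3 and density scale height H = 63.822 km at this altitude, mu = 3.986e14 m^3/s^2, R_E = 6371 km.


a = R_E + alt = 6946.4000 km = 6.9464e+06 m
da_rev = 2*pi*rho*a^2/BC = 2*pi*2.138e-13*(6.9464e+06)^2/25.4 = 2.551957 m per revolution
N = H/da_rev = 63822.0000 m / 2.551957 m = 25009.0377 revolutions
P = 2*pi*sqrt(a^3/mu) = 5761.7035 s
lifetime = N*P = 25009.0377 * 5761.7035 = 1.4409466e+08 s = 1667.7623 days
years = 1667.7623 / 365.25 = 4.5661 years

4.5661 years


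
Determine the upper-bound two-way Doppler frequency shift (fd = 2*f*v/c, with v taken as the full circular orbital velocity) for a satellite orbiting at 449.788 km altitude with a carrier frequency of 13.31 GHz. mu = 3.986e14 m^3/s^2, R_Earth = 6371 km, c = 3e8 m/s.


r = 6.820788e+06 m
v = sqrt(mu/r) = 7644.5402 m/s (worst-case radial velocity)
f = 13.31 GHz = 1.331e+10 Hz
fd = 2*f*v/c = 2*1.331e+10*7644.5402/3.0e+08
fd = 678325.5381 Hz

678325.5381 Hz


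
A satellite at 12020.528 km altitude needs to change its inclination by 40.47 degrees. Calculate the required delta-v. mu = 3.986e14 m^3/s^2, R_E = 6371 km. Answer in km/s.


r = 18391.5280 km = 1.8391528e+07 m
V = sqrt(mu/r) = 4655.4294 m/s
di = 40.47 deg = 0.7063347 rad
dV = 2*V*sin(di/2) = 2*4655.4294*sin(0.3531674)
dV = 3220.3600 m/s = 3.2204 km/s

3.2204 km/s


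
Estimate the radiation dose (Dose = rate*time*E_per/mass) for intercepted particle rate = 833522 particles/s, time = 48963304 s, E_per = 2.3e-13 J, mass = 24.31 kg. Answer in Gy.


Total energy deposited = rate * time * E_per
  = 833522 * 48963304 * 2.3e-13 = 9.3868 J
Dose = E_total / mass = 9.3868 / 24.31
Dose = 0.3861274 Gy

0.3861 Gy


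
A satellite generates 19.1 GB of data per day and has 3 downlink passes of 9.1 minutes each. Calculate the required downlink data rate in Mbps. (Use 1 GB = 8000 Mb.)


total contact time = 3 * 9.1 * 60 = 1638.0000 s
data = 19.1 GB = 152800.0000 Mb
rate = 152800.0000 / 1638.0000 = 93.2845 Mbps

93.2845 Mbps


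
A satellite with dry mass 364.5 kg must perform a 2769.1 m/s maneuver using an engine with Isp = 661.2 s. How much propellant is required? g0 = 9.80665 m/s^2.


ve = Isp * g0 = 661.2 * 9.80665 = 6484.156980 m/s
mass ratio = exp(dv/ve) = exp(2769.1/6484.156980) = 1.53273893
m_prop = m_dry * (mr - 1) = 364.5 * (1.53273893 - 1)
m_prop = 194.1833 kg

194.1833 kg


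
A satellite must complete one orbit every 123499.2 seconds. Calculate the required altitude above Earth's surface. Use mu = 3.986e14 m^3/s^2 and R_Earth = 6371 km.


T = 123499.2 s
r = (mu*T^2/(4*pi^2))^(1/3) = (3.986e14 * 123499.2^2 / (4*pi^2))^(1/3)
r = 5.3600472e+07 m = 53600.4722 km
alt = r - R_E = 53600.4722 - 6371 = 47229.4722 km

47229.4722 km


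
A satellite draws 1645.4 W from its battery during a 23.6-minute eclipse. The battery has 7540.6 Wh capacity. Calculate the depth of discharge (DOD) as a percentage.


E_used = P * t / 60 = 1645.4 * 23.6 / 60 = 647.1907 Wh
DOD = E_used / E_total * 100 = 647.1907 / 7540.6 * 100
DOD = 8.5827 %

8.5827 %


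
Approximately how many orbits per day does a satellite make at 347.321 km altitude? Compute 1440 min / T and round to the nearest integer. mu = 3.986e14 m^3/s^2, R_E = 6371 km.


r = 6.718321e+06 m
T = 2*pi*sqrt(r^3/mu) = 5480.2749 s = 91.3379 min
revs/day = 1440 / 91.3379 = 15.7656
Rounded: 16 revolutions per day

16 revolutions per day


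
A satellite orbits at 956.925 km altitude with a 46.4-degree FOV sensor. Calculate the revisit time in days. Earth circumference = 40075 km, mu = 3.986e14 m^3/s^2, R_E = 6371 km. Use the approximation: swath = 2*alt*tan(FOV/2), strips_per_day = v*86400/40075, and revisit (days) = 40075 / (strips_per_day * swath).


swath = 2*956.925*tan(0.4049164) = 820.2772 km
v = sqrt(mu/r) = 7375.2737 m/s = 7.3753 km/s
strips/day = v*86400/40075 = 7.3753*86400/40075 = 15.9008
coverage/day = strips * swath = 15.9008 * 820.2772 = 13043.0443 km
revisit = 40075 / 13043.0443 = 3.0725 days

3.0725 days


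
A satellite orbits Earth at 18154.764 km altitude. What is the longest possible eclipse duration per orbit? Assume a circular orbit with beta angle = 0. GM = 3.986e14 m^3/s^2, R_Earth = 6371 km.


r = 24525.7640 km
T = 637.0797 min
Eclipse fraction = arcsin(R_E/r)/pi = arcsin(6371.0000/24525.7640)/pi
= arcsin(0.2597676)/pi = 0.08364598
Eclipse duration = 0.08364598 * 637.0797 = 53.2892 min

53.2892 minutes


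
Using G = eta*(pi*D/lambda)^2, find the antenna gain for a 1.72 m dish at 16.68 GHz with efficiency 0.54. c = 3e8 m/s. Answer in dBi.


lambda = c/f = 3e8 / 1.668e+10 = 0.01798561 m
G = eta*(pi*D/lambda)^2 = 0.54*(pi*1.72/0.01798561)^2
G = 48741.6225 (linear)
G = 10*log10(48741.6225) = 46.8790 dBi

46.8790 dBi


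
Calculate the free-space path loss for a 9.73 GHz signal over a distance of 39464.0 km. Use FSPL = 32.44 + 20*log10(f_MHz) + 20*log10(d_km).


f = 9.73 GHz = 9730.0000 MHz
d = 39464.0 km
FSPL = 32.44 + 20*log10(9730.0000) + 20*log10(39464.0)
FSPL = 32.44 + 79.7623 + 91.9240
FSPL = 204.1263 dB

204.1263 dB


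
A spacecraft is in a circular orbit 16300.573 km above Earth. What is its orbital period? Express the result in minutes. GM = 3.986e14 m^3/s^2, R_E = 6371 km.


r = 22671.5730 km = 2.2671573e+07 m
T = 2*pi*sqrt(r^3/mu) = 2*pi*sqrt(1.1653194e+22 / 3.986e14)
T = 33972.9845 s = 566.2164 min

566.2164 minutes


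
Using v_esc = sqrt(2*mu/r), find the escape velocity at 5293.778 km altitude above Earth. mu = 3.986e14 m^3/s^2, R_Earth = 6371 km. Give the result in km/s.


r = 6371.0 + 5293.778 = 11664.7780 km = 1.1664778e+07 m
v_esc = sqrt(2*mu/r) = sqrt(2*3.986e14 / 1.1664778e+07)
v_esc = 8266.9518 m/s = 8.2670 km/s

8.2670 km/s


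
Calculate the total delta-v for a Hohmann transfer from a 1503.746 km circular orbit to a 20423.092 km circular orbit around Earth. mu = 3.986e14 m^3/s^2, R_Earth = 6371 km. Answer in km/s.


r1 = 7874.7460 km = 7.874746e+06 m
r2 = 26794.0920 km = 2.6794092e+07 m
dv1 = sqrt(mu/r1)*(sqrt(2*r2/(r1+r2)) - 1) = 1730.7565 m/s
dv2 = sqrt(mu/r2)*(1 - sqrt(2*r1/(r1+r2))) = 1257.3582 m/s
total dv = |dv1| + |dv2| = 1730.7565 + 1257.3582 = 2988.1147 m/s = 2.9881 km/s

2.9881 km/s


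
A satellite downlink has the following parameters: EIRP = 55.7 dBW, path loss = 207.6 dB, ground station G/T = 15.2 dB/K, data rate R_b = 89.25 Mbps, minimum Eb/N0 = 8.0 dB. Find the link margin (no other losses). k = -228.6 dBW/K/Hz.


C/N0 = EIRP - FSPL + G/T - k = 55.7 - 207.6 + 15.2 - (-228.6)
C/N0 = 91.9000 dB-Hz
R_b = 89.25 Mbps = 8.925e+07 bps -> 10*log10(R_b) = 79.5061 dB-Hz
Eb/N0 = C/N0 - 10*log10(R_b) = 91.9000 - 79.5061 = 12.3939 dB
Margin = Eb/N0 - Eb/N0_req = 12.3939 - 8.0 = 4.3939 dB (link closes)

4.3939 dB


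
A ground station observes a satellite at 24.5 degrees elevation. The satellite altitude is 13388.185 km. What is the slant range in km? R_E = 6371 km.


h = 13388.185 km, el = 24.5 deg
d = -R_E*sin(el) + sqrt((R_E*sin(el))^2 + 2*R_E*h + h^2)
d = -6371.0000*sin(0.4276057) + sqrt((6371.0000*0.4146932)^2 + 2*6371.0000*13388.185 + 13388.185^2)
d = 16247.5624 km

16247.5624 km


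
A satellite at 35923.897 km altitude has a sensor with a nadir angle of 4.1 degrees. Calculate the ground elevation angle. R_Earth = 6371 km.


r = R_E + alt = 42294.8970 km
Law of sines in the satellite / Earth-center / ground-point triangle:
  sin(nadir)/R_E = sin(90 + el)/r  =>  cos(el) = (r/R_E)*sin(nadir)
cos(el) = (42294.8970 / 6371.0000) * sin(4.1 deg) = 0.4746472
el = arccos(0.4746472) = 61.6636 deg
(Earth-central angle = 90 - nadir - el = 24.2364 deg)

61.6636 degrees


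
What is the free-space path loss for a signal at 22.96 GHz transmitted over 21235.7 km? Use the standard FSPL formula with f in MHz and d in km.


f = 22.96 GHz = 22960.0000 MHz
d = 21235.7 km
FSPL = 32.44 + 20*log10(22960.0000) + 20*log10(21235.7)
FSPL = 32.44 + 87.2194 + 86.5413
FSPL = 206.2008 dB

206.2008 dB


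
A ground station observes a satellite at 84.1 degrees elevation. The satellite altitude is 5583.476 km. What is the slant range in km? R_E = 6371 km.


h = 5583.476 km, el = 84.1 deg
d = -R_E*sin(el) + sqrt((R_E*sin(el))^2 + 2*R_E*h + h^2)
d = -6371.0000*sin(1.4678) + sqrt((6371.0000*0.9947028)^2 + 2*6371.0000*5583.476 + 5583.476^2)
d = 5599.2727 km

5599.2727 km


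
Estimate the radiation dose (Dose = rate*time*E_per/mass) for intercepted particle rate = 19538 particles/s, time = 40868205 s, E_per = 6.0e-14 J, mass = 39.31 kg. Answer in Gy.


Total energy deposited = rate * time * E_per
  = 19538 * 40868205 * 6.0e-14 = 0.04790898 J
Dose = E_total / mass = 0.04790898 / 39.31
Dose = 0.001218748 Gy

0.0012 Gy


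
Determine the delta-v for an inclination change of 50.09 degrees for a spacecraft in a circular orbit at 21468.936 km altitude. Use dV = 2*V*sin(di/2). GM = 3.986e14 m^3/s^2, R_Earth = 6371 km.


r = 27839.9360 km = 2.7839936e+07 m
V = sqrt(mu/r) = 3783.8554 m/s
di = 50.09 deg = 0.8742354 rad
dV = 2*V*sin(di/2) = 2*3783.8554*sin(0.4371177)
dV = 3203.6386 m/s = 3.2036 km/s

3.2036 km/s


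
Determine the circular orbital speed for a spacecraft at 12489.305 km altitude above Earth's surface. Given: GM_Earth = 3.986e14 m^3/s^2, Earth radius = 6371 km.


r = R_E + alt = 6371.0 + 12489.305 = 18860.3050 km = 1.8860305e+07 m
v = sqrt(mu/r) = sqrt(3.986e14 / 1.8860305e+07) = 4597.2095 m/s = 4.5972 km/s

4.5972 km/s


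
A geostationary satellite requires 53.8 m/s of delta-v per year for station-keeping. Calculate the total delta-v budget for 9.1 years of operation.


dV = rate * years = 53.8 * 9.1
dV = 489.5800 m/s

489.5800 m/s


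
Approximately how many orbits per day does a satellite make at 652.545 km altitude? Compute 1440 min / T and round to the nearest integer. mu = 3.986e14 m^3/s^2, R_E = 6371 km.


r = 7.023545e+06 m
T = 2*pi*sqrt(r^3/mu) = 5857.9515 s = 97.6325 min
revs/day = 1440 / 97.6325 = 14.7492
Rounded: 15 revolutions per day

15 revolutions per day


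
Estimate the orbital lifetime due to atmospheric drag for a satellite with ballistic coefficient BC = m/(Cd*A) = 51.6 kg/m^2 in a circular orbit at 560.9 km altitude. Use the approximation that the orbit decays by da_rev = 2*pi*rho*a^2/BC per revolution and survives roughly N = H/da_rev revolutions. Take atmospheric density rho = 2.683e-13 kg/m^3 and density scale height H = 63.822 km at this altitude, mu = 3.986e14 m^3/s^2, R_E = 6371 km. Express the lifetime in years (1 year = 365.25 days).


a = R_E + alt = 6931.9000 km = 6.9319e+06 m
da_rev = 2*pi*rho*a^2/BC = 2*pi*2.683e-13*(6.9319e+06)^2/51.6 = 1.569840 m per revolution
N = H/da_rev = 63822.0000 m / 1.569840 m = 40655.0961 revolutions
P = 2*pi*sqrt(a^3/mu) = 5743.6723 s
lifetime = N*P = 40655.0961 * 5743.6723 = 2.3350955e+08 s = 2702.6568 days
years = 2702.6568 / 365.25 = 7.3995 years

7.3995 years


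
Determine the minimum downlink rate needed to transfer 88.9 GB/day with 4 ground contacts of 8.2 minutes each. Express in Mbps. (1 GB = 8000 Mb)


total contact time = 4 * 8.2 * 60 = 1968.0000 s
data = 88.9 GB = 711200.0000 Mb
rate = 711200.0000 / 1968.0000 = 361.3821 Mbps

361.3821 Mbps


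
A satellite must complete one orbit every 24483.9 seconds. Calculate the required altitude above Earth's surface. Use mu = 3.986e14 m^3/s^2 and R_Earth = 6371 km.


T = 24483.9 s
r = (mu*T^2/(4*pi^2))^(1/3) = (3.986e14 * 24483.9^2 / (4*pi^2))^(1/3)
r = 1.8224107e+07 m = 18224.1067 km
alt = r - R_E = 18224.1067 - 6371 = 11853.1067 km

11853.1067 km


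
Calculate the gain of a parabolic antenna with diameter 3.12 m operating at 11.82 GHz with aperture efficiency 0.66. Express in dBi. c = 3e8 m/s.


lambda = c/f = 3e8 / 1.182e+10 = 0.02538071 m
G = eta*(pi*D/lambda)^2 = 0.66*(pi*3.12/0.02538071)^2
G = 98434.0406 (linear)
G = 10*log10(98434.0406) = 49.9315 dBi

49.9315 dBi


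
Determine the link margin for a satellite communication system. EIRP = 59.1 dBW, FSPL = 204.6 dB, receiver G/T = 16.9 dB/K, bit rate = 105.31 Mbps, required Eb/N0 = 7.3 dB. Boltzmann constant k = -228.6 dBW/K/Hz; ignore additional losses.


C/N0 = EIRP - FSPL + G/T - k = 59.1 - 204.6 + 16.9 - (-228.6)
C/N0 = 100.0000 dB-Hz
R_b = 105.31 Mbps = 1.0531e+08 bps -> 10*log10(R_b) = 80.2247 dB-Hz
Eb/N0 = C/N0 - 10*log10(R_b) = 100.0000 - 80.2247 = 19.7753 dB
Margin = Eb/N0 - Eb/N0_req = 19.7753 - 7.3 = 12.4753 dB (link closes)

12.4753 dB


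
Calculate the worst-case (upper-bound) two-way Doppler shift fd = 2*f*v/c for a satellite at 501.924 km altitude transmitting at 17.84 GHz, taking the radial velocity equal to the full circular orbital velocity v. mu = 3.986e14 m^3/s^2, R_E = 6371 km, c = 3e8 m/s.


r = 6.872924e+06 m
v = sqrt(mu/r) = 7615.4904 m/s (worst-case radial velocity)
f = 17.84 GHz = 1.784e+10 Hz
fd = 2*f*v/c = 2*1.784e+10*7615.4904/3.0e+08
fd = 905735.6612 Hz

905735.6612 Hz


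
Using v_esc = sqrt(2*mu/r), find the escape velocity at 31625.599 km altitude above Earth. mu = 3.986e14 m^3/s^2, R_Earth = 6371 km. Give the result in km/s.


r = 6371.0 + 31625.599 = 37996.5990 km = 3.7996599e+07 m
v_esc = sqrt(2*mu/r) = sqrt(2*3.986e14 / 3.7996599e+07)
v_esc = 4580.4831 m/s = 4.5805 km/s

4.5805 km/s
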